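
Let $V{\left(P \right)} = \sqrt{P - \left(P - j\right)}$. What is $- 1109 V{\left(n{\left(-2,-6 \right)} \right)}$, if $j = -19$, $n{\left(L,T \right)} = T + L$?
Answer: $- 1109 i \sqrt{19} \approx - 4834.0 i$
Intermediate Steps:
$n{\left(L,T \right)} = L + T$
$V{\left(P \right)} = i \sqrt{19}$ ($V{\left(P \right)} = \sqrt{P - \left(19 + P\right)} = \sqrt{-19} = i \sqrt{19}$)
$- 1109 V{\left(n{\left(-2,-6 \right)} \right)} = - 1109 i \sqrt{19}$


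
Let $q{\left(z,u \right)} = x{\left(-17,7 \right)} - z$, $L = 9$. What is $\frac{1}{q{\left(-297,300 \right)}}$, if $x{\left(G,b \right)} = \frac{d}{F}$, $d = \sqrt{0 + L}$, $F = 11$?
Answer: $\frac{11}{3270} \approx 0.0033639$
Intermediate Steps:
$d = 3$ ($d = \sqrt{0 + 9} = \sqrt{9} = 3$)
$x{\left(G,b \right)} = \frac{3}{11}$
$q{\left(z,u \right)} = \frac{3}{11} - z$
$\frac{1}{q{\left(-297,300 \right)}} = \frac{1}{\frac{3}{11} - -297} = \frac{1}{\frac{3}{11} + 297} = \frac{1}{\frac{3270}{11}} = \frac{11}{3270}$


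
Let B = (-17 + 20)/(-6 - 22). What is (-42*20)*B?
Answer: 90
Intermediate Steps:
B = -3/28 (B = 3/(-28) = 3*(-1/28) = -3/28 ≈ -0.10714)
(-42*20)*B = -42*20*(-3/28) = -840*(-3/28) = 90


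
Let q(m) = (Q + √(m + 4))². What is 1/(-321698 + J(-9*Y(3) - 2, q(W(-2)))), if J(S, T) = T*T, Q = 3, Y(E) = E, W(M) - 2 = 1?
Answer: -160595/51581379026 - 48*√7/25790689513 ≈ -3.1184e-6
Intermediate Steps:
W(M) = 3 (W(M) = 2 + 1 = 3)
q(m) = (3 + √(4 + m))² (q(m) = (3 + √(m + 4))² = (3 + √(4 + m))²)
J(S, T) = T²
1/(-321698 + J(-9*Y(3) - 2, q(W(-2)))) = 1/(-321698 + ((3 + √(4 + 3))²)²) = 1/(-321698 + ((3 + √7)²)²) = 1/(-321698 + (3 + √7)⁴)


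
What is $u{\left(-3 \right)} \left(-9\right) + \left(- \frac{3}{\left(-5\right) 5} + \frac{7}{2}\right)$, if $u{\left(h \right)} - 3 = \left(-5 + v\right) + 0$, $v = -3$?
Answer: $\frac{2431}{50} \approx 48.62$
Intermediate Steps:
$u{\left(h \right)} = -5$ ($u{\left(h \right)} = 3 + \left(\left(-5 - 3\right) + 0\right) = 3 + \left(-8 + 0\right) = 3 - 8 = -5$)
$u{\left(-3 \right)} \left(-9\right) + \left(- \frac{3}{\left(-5\right) 5} + \frac{7}{2}\right) = \left(-5\right) \left(-9\right) + \left(- \frac{3}{\left(-5\right) 5} + \frac{7}{2}\right) = 45 + \left(- \frac{3}{-25} + 7 \cdot \frac{1}{2}\right) = 45 + \left(\left(-3\right) \left(- \frac{1}{25}\right) + \frac{7}{2}\right) = 45 + \left(\frac{3}{25} + \frac{7}{2}\right) = 45 + \frac{181}{50} = \frac{2431}{50}$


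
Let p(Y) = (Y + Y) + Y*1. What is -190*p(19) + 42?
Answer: -10788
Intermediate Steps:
p(Y) = 3*Y (p(Y) = 2*Y + Y = 3*Y)
-190*p(19) + 42 = -570*19 + 42 = -190*57 + 42 = -10830 + 42 = -10788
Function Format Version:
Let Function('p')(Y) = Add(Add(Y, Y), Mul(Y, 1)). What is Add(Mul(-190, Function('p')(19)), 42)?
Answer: -10788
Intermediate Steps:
Function('p')(Y) = Mul(3, Y) (Function('p')(Y) = Add(Mul(2, Y), Y) = Mul(3, Y))
Add(Mul(-190, Function('p')(19)), 42) = Add(Mul(-190, Mul(3, 19)), 42) = Add(Mul(-190, 57), 42) = Add(-10830, 42) = -10788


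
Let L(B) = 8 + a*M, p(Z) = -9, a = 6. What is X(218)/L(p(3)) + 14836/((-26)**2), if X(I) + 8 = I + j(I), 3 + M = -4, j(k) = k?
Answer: 26887/2873 ≈ 9.3585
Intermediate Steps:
M = -7 (M = -3 - 4 = -7)
X(I) = -8 + 2*I (X(I) = -8 + (I + I) = -8 + 2*I)
L(B) = -34 (L(B) = 8 + 6*(-7) = 8 - 42 = -34)
X(218)/L(p(3)) + 14836/((-26)**2) = (-8 + 2*218)/(-34) + 14836/((-26)**2) = (-8 + 436)*(-1/34) + 14836/676 = 428*(-1/34) + 14836*(1/676) = -214/17 + 3709/169 = 26887/2873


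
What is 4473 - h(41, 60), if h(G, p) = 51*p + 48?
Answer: 1365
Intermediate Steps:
h(G, p) = 48 + 51*p
4473 - h(41, 60) = 4473 - (48 + 51*60) = 4473 - (48 + 3060) = 4473 - 1*3108 = 4473 - 3108 = 1365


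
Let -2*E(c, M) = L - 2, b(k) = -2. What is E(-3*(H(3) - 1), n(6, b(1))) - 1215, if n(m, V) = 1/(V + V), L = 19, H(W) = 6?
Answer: -2447/2 ≈ -1223.5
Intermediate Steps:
n(m, V) = 1/(2*V)
E(c, M) = -17/2 (E(c, M) = -(19 - 2)/2 = -½*17 = -17/2)
E(-3*(H(3) - 1), n(6, b(1))) - 1215 = -17/2 - 1215 = -2447/2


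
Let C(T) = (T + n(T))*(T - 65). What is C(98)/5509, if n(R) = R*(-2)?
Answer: -462/787 ≈ -0.58704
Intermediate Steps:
n(R) = -2*R
C(T) = -T*(-65 + T) (C(T) = (T - 2*T)*(T - 65) = (-T)*(-65 + T) = -T*(-65 + T))
C(98)/5509 = (98*(65 - 1*98))/5509 = (98*(65 - 98))*(1/5509) = (98*(-33))*(1/5509) = -3234*1/5509 = -462/787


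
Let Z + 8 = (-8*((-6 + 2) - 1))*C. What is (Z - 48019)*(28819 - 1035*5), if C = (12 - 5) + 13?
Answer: -1116635188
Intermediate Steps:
C = 20 (C = 7 + 13 = 20)
Z = 792 (Z = -8 - 8*((-6 + 2) - 1)*20 = -8 - 8*(-4 - 1)*20 = -8 - 8*(-5)*20 = -8 + 40*20 = -8 + 800 = 792)
(Z - 48019)*(28819 - 1035*5) = (792 - 48019)*(28819 - 1035*5) = -47227*(28819 - 5175) = -47227*23644 = -1116635188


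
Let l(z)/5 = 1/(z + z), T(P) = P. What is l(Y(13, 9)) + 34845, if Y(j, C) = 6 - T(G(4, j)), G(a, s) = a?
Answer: 139385/4 ≈ 34846.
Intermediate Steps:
Y(j, C) = 2 (Y(j, C) = 6 - 1*4 = 6 - 4 = 2)
l(z) = 5/(2*z) (l(z) = 5/(z + z) = 5/((2*z)) = 5*(1/(2*z)) = 5/(2*z))
l(Y(13, 9)) + 34845 = (5/2)/2 + 34845 = (5/2)*(½) + 34845 = 5/4 + 34845 = 139385/4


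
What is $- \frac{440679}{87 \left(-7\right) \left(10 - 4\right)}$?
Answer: $\frac{146893}{1218} \approx 120.6$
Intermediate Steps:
$- \frac{440679}{87 \left(-7\right) \left(10 - 4\right)} = - \frac{440679}{\left(-609\right) 6} = - \frac{440679}{-3654} = \left(-440679\right) \left(- \frac{1}{3654}\right) = \frac{146893}{1218}$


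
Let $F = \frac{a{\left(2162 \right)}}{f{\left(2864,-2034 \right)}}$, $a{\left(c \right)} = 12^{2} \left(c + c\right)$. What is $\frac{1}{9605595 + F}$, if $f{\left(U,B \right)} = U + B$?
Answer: $\frac{415}{3986633253} \approx 1.041 \cdot 10^{-7}$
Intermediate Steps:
$f{\left(U,B \right)} = B + U$
$a{\left(c \right)} = 288 c$ ($a{\left(c \right)} = 144 \cdot 2 c = 288 c$)
$F = \frac{311328}{415}$ ($F = \frac{288 \cdot 2162}{-2034 + 2864} = \frac{622656}{830} = 622656 \cdot \frac{1}{830} = \frac{311328}{415} \approx 750.19$)
$\frac{1}{9605595 + F} = \frac{1}{9605595 + \frac{311328}{415}} = \frac{1}{\frac{3986633253}{415}} = \frac{415}{3986633253}$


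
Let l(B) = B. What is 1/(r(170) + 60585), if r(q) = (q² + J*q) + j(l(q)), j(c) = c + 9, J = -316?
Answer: 1/35944 ≈ 2.7821e-5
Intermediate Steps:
j(c) = 9 + c
r(q) = 9 + q² - 315*q (r(q) = (q² - 316*q) + (9 + q) = 9 + q² - 315*q)
1/(r(170) + 60585) = 1/((9 + 170² - 315*170) + 60585) = 1/((9 + 28900 - 53550) + 60585) = 1/(-24641 + 60585) = 1/35944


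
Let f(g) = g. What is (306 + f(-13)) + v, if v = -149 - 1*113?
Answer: 31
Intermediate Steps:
v = -262 (v = -149 - 113 = -262)
(306 + f(-13)) + v = (306 - 13) - 262 = 293 - 262 = 31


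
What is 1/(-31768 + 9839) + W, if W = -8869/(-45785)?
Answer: 194442516/1004019265 ≈ 0.19366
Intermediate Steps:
W = 8869/45785 (W = -8869*(-1/45785) = 8869/45785 ≈ 0.19371)
1/(-31768 + 9839) + W = 1/(-31768 + 9839) + 8869/45785 = 1/(-21929) + 8869/45785 = -1/21929 + 8869/45785 = 194442516/1004019265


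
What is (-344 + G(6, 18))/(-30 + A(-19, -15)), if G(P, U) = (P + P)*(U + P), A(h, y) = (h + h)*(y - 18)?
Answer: -7/153 ≈ -0.045752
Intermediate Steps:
A(h, y) = 2*h*(-18 + y) (A(h, y) = (2*h)*(-18 + y) = 2*h*(-18 + y))
G(P, U) = 2*P*(P + U) (G(P, U) = (2*P)*(P + U) = 2*P*(P + U))
(-344 + G(6, 18))/(-30 + A(-19, -15)) = (-344 + 2*6*(6 + 18))/(-30 + 2*(-19)*(-18 - 15)) = (-344 + 2*6*24)/(-30 + 2*(-19)*(-33)) = (-344 + 288)/(-30 + 1254) = -56/1224 = -56*1/1224 = -7/153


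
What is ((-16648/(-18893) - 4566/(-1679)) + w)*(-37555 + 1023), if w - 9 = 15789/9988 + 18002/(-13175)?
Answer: -488556977514981022049/1043568080572325 ≈ -4.6816e+5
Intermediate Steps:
w = 1212543199/131591900 (w = 9 + (15789/9988 + 18002/(-13175)) = 9 + (15789*(1/9988) + 18002*(-1/13175)) = 9 + (15789/9988 - 18002/13175) = 9 + 28216099/131591900 = 1212543199/131591900 ≈ 9.2144)
((-16648/(-18893) - 4566/(-1679)) + w)*(-37555 + 1023) = ((-16648/(-18893) - 4566/(-1679)) + 1212543199/131591900)*(-37555 + 1023) = ((-16648*(-1/18893) - 4566*(-1/1679)) + 1212543199/131591900)*(-36532) = ((16648/18893 + 4566/1679) + 1212543199/131591900)*(-36532) = (114217430/31721347 + 1212543199/131591900)*(-36532) = (53493592194786053/4174272322289300)*(-36532) = -488556977514981022049/1043568080572325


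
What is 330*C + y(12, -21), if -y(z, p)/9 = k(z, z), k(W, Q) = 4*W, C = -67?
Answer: -22542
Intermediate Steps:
y(z, p) = -36*z
330*C + y(12, -21) = 330*(-67) - 36*12 = -22110 - 432 = -22542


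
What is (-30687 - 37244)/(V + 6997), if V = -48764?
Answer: 67931/41767 ≈ 1.6264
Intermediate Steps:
(-30687 - 37244)/(V + 6997) = (-30687 - 37244)/(-48764 + 6997) = -67931/(-41767) = -67931*(-1/41767) = 67931/41767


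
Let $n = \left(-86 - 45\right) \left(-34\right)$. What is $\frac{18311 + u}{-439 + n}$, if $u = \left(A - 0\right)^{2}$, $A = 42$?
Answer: $5$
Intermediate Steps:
$n = 4454$ ($n = \left(-131\right) \left(-34\right) = 4454$)
$u = 1764$ ($u = \left(42 - 0\right)^{2} = \left(42 + 0\right)^{2} = 42^{2} = 1764$)
$\frac{18311 + u}{-439 + n} = \frac{18311 + 1764}{-439 + 4454} = \frac{20075}{4015} = 20075 \cdot \frac{1}{4015} = 5$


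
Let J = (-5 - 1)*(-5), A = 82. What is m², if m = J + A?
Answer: 12544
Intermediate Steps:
J = 30 (J = -6*(-5) = 30)
m = 112 (m = 30 + 82 = 112)
m² = 112² = 12544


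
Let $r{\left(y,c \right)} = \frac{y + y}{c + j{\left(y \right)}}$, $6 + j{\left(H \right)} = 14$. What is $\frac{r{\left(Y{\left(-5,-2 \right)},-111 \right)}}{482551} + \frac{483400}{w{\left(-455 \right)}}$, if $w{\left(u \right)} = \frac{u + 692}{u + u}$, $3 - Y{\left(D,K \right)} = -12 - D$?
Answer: $- \frac{21863942828186740}{11779552461} \approx -1.8561 \cdot 10^{6}$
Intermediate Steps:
$j{\left(H \right)} = 8$ ($j{\left(H \right)} = -6 + 14 = 8$)
$Y{\left(D,K \right)} = 15 + D$ ($Y{\left(D,K \right)} = 3 - \left(-12 - D\right) = 3 + \left(12 + D\right) = 15 + D$)
$w{\left(u \right)} = \frac{692 + u}{2 u}$
$r{\left(y,c \right)} = \frac{2 y}{8 + c}$ ($r{\left(y,c \right)} = \frac{y + y}{c + 8} = \frac{2 y}{8 + c}$)
$\frac{r{\left(Y{\left(-5,-2 \right)},-111 \right)}}{482551} + \frac{483400}{w{\left(-455 \right)}} = \frac{2 \left(15 - 5\right) \frac{1}{8 - 111}}{482551} + \frac{483400}{\frac{1}{2} \frac{1}{-455} \left(692 - 455\right)} = 2 \cdot 10 \frac{1}{-103} \cdot \frac{1}{482551} + \frac{483400}{\frac{1}{2} \left(- \frac{1}{455}\right) 237} = 2 \cdot 10 \left(- \frac{1}{103}\right) \frac{1}{482551} + \frac{483400}{- \frac{237}{910}} = \left(- \frac{20}{103}\right) \frac{1}{482551} + 483400 \left(- \frac{910}{237}\right) = - \frac{20}{49702753} - \frac{439894000}{237} = - \frac{21863942828186740}{11779552461}$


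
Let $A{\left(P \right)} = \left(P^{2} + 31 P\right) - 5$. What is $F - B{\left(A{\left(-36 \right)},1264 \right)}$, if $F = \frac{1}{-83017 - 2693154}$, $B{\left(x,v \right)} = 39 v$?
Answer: $- \frac{136854125617}{2776171} \approx -49296.0$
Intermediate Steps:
$A{\left(P \right)} = -5 + P^{2} + 31 P$
$F = - \frac{1}{2776171}$ ($F = \frac{1}{-2776171} = - \frac{1}{2776171} \approx -3.6021 \cdot 10^{-7}$)
$F - B{\left(A{\left(-36 \right)},1264 \right)} = - \frac{1}{2776171} - 39 \cdot 1264 = - \frac{1}{2776171} - 49296 = - \frac{136854125617}{2776171}$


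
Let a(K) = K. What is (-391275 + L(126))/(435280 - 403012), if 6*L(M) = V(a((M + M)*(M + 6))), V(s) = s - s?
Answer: -130425/10756 ≈ -12.126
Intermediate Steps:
V(s) = 0
L(M) = 0 (L(M) = (⅙)*0 = 0)
(-391275 + L(126))/(435280 - 403012) = (-391275 + 0)/(435280 - 403012) = -391275/32268 = -391275*1/32268 = -130425/10756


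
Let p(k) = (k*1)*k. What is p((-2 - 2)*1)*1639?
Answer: 26224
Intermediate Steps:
p(k) = k**2 (p(k) = k*k = k**2)
p((-2 - 2)*1)*1639 = ((-2 - 2)*1)**2*1639 = (-4*1)**2*1639 = (-4)**2*1639 = 16*1639 = 26224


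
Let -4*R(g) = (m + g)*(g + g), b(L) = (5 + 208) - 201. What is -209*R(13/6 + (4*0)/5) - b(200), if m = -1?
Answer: 18155/72 ≈ 252.15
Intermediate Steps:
b(L) = 12 (b(L) = 213 - 201 = 12)
R(g) = -g*(-1 + g)/2 (R(g) = -(-1 + g)*(g + g)/4 = -(-1 + g)*2*g/4 = -g*(-1 + g)/2)
-209*R(13/6 + (4*0)/5) - b(200) = -209*(13/6 + (4*0)/5)*(1 - (13/6 + (4*0)/5))/2 - 1*12 = -209*(13*(⅙) + 0*(⅕))*(1 - (13*(⅙) + 0*(⅕)))/2 - 12 = -209*(13/6 + 0)*(1 - (13/6 + 0))/2 - 12 = -209*13*(1 - 1*13/6)/(2*6) - 12 = -209*13*(1 - 13/6)/(2*6) - 12 = -209*13*(-7)/(2*6*6) - 12 = -209*(-91/72) - 12 = 19019/72 - 12 = 18155/72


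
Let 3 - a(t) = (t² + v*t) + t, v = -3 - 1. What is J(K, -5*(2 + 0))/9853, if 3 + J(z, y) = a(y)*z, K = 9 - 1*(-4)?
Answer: -1654/9853 ≈ -0.16787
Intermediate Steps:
v = -4
a(t) = 3 - t² + 3*t (a(t) = 3 - ((t² - 4*t) + t) = 3 - (t² - 3*t) = 3 + (-t² + 3*t) = 3 - t² + 3*t)
K = 13 (K = 9 + 4 = 13)
J(z, y) = -3 + z*(3 - y² + 3*y) (J(z, y) = -3 + (3 - y² + 3*y)*z = -3 + z*(3 - y² + 3*y))
J(K, -5*(2 + 0))/9853 = (-3 + 13*(3 - (-5*(2 + 0))² + 3*(-5*(2 + 0))))/9853 = (-3 + 13*(3 - (-5*2)² + 3*(-5*2)))*(1/9853) = (-3 + 13*(3 - 1*(-10)² + 3*(-10)))*(1/9853) = (-3 + 13*(3 - 1*100 - 30))*(1/9853) = (-3 + 13*(3 - 100 - 30))*(1/9853) = (-3 + 13*(-127))*(1/9853) = (-3 - 1651)*(1/9853) = -1654*1/9853 = -1654/9853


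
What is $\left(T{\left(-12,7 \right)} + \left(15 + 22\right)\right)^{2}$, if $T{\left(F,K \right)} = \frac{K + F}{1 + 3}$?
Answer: $\frac{20449}{16} \approx 1278.1$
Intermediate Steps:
$T{\left(F,K \right)} = \frac{F}{4} + \frac{K}{4}$ ($T{\left(F,K \right)} = \frac{F + K}{4} = \left(F + K\right) \frac{1}{4} = \frac{F}{4} + \frac{K}{4}$)
$\left(T{\left(-12,7 \right)} + \left(15 + 22\right)\right)^{2} = \left(\left(\frac{1}{4} \left(-12\right) + \frac{1}{4} \cdot 7\right) + \left(15 + 22\right)\right)^{2} = \left(\left(-3 + \frac{7}{4}\right) + 37\right)^{2} = \left(- \frac{5}{4} + 37\right)^{2} = \left(\frac{143}{4}\right)^{2} = \frac{20449}{16}$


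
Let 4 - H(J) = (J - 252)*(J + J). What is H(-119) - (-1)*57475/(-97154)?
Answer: -8578172751/97154 ≈ -88295.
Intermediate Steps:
H(J) = 4 - 2*J*(-252 + J) (H(J) = 4 - (J - 252)*(J + J) = 4 - (-252 + J)*2*J = 4 - 2*J*(-252 + J))
H(-119) - (-1)*57475/(-97154) = (4 - 2*(-119)² + 504*(-119)) - (-1)*57475/(-97154) = (4 - 2*14161 - 59976) - (-1)*57475*(-1/97154) = (4 - 28322 - 59976) - (-1)*(-57475)/97154 = -88294 - 1*57475/97154 = -88294 - 57475/97154 = -8578172751/97154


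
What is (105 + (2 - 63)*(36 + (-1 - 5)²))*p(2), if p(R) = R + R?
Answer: -17148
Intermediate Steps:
p(R) = 2*R
(105 + (2 - 63)*(36 + (-1 - 5)²))*p(2) = (105 + (2 - 63)*(36 + (-1 - 5)²))*(2*2) = (105 - 61*(36 + (-6)²))*4 = (105 - 61*(36 + 36))*4 = (105 - 61*72)*4 = (105 - 4392)*4 = -4287*4 = -17148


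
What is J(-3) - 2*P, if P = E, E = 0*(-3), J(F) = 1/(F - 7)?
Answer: -⅒ ≈ -0.10000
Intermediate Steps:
J(F) = 1/(-7 + F)
E = 0
P = 0
J(-3) - 2*P = 1/(-7 - 3) - 2*0 = 1/(-10) + 0 = -⅒ + 0 = -⅒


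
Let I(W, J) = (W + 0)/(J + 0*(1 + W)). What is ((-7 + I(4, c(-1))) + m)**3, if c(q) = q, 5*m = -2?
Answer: -185193/125 ≈ -1481.5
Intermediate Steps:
m = -2/5 (m = (1/5)*(-2) = -2/5 ≈ -0.40000)
I(W, J) = W/J (I(W, J) = W/(J + 0) = W/J)
((-7 + I(4, c(-1))) + m)**3 = ((-7 + 4/(-1)) - 2/5)**3 = ((-7 + 4*(-1)) - 2/5)**3 = ((-7 - 4) - 2/5)**3 = (-11 - 2/5)**3 = (-57/5)**3 = -185193/125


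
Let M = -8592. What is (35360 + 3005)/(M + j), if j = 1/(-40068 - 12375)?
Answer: -2011975695/450590257 ≈ -4.4652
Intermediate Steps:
j = -1/52443 (j = 1/(-52443) = -1/52443 ≈ -1.9068e-5)
(35360 + 3005)/(M + j) = (35360 + 3005)/(-8592 - 1/52443) = 38365/(-450590257/52443) = 38365*(-52443/450590257) = -2011975695/450590257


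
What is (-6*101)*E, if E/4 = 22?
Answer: -53328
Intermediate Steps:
E = 88 (E = 4*22 = 88)
(-6*101)*E = -6*101*88 = -606*88 = -53328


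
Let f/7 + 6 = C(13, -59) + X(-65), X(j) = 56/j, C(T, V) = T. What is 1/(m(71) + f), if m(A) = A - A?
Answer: 65/2793 ≈ 0.023272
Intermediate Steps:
f = 2793/65 (f = -42 + 7*(13 + 56/(-65)) = -42 + 7*(13 + 56*(-1/65)) = -42 + 7*(13 - 56/65) = -42 + 7*(789/65) = -42 + 5523/65 = 2793/65 ≈ 42.969)
m(A) = 0
1/(m(71) + f) = 1/(0 + 2793/65) = 1/(2793/65) = 65/2793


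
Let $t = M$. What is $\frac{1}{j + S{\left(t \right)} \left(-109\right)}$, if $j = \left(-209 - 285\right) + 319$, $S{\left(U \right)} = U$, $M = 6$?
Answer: $- \frac{1}{829} \approx -0.0012063$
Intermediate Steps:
$t = 6$
$j = -175$ ($j = -494 + 319 = -175$)
$\frac{1}{j + S{\left(t \right)} \left(-109\right)} = \frac{1}{-175 + 6 \left(-109\right)} = \frac{1}{-175 - 654} = \frac{1}{-829} = - \frac{1}{829}$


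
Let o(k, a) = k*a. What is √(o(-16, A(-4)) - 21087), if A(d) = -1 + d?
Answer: I*√21007 ≈ 144.94*I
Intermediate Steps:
o(k, a) = a*k
√(o(-16, A(-4)) - 21087) = √((-1 - 4)*(-16) - 21087) = √(-5*(-16) - 21087) = √(80 - 21087) = √(-21007) = I*√21007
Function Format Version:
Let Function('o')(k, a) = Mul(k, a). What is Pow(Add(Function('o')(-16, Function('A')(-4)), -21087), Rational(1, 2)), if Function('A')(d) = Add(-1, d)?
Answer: Mul(I, Pow(21007, Rational(1, 2))) ≈ Mul(144.94, I)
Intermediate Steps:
Function('o')(k, a) = Mul(a, k)
Pow(Add(Function('o')(-16, Function('A')(-4)), -21087), Rational(1, 2)) = Pow(Add(Mul(Add(-1, -4), -16), -21087), Rational(1, 2)) = Pow(Add(Mul(-5, -16), -21087), Rational(1, 2)) = Pow(Add(80, -21087), Rational(1, 2)) = Pow(-21007, Rational(1, 2)) = Mul(I, Pow(21007, Rational(1, 2)))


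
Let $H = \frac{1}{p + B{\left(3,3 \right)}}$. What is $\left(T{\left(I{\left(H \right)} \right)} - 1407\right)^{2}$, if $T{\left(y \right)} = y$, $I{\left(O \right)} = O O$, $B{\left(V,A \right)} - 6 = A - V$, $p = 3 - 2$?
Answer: $\frac{4752999364}{2401} \approx 1.9796 \cdot 10^{6}$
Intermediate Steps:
$p = 1$
$B{\left(V,A \right)} = 6 + A - V$ ($B{\left(V,A \right)} = 6 + \left(A - V\right) = 6 + A - V$)
$H = \frac{1}{7}$ ($H = \frac{1}{1 + \left(6 + 3 - 3\right)} = \frac{1}{1 + 6} = \frac{1}{7} \approx 0.14286$)
$I{\left(O \right)} = O^{2}$
$\left(T{\left(I{\left(H \right)} \right)} - 1407\right)^{2} = \left(\left(\frac{1}{7}\right)^{2} - 1407\right)^{2} = \left(\frac{1}{49} - 1407\right)^{2} = \left(- \frac{68942}{49}\right)^{2} = \frac{4752999364}{2401}$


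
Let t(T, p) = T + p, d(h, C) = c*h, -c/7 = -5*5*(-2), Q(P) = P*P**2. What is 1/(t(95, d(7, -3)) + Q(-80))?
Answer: -1/514355 ≈ -1.9442e-6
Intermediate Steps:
Q(P) = P**3
c = -350 (c = -7*(-5*5)*(-2) = -(-175)*(-2) = -7*50 = -350)
d(h, C) = -350*h
1/(t(95, d(7, -3)) + Q(-80)) = 1/((95 - 350*7) + (-80)**3) = 1/((95 - 2450) - 512000) = 1/(-2355 - 512000) = 1/(-514355) = -1/514355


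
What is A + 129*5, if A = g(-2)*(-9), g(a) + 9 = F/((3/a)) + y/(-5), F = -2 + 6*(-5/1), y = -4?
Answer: 2634/5 ≈ 526.80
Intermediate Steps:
F = -32 (F = -2 + 6*(-5*1) = -2 + 6*(-5) = -2 - 30 = -32)
g(a) = -41/5 - 32*a/3 (g(a) = -9 + (-32*a/3 - 4/(-5)) = -9 + (-32*a/3 - 4*(-1/5)) = -9 + (-32*a/3 + 4/5) = -9 + (4/5 - 32*a/3) = -41/5 - 32*a/3)
A = -591/5 (A = (-41/5 - 32/3*(-2))*(-9) = (-41/5 + 64/3)*(-9) = (197/15)*(-9) = -591/5 ≈ -118.20)
A + 129*5 = -591/5 + 129*5 = -591/5 + 645 = 2634/5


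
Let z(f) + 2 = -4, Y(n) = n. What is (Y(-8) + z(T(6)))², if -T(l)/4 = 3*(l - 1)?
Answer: 196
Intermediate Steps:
T(l) = 12 - 12*l (T(l) = -12*(l - 1) = -12*(-1 + l) = -4*(-3 + 3*l) = 12 - 12*l)
z(f) = -6 (z(f) = -2 - 4 = -6)
(Y(-8) + z(T(6)))² = (-8 - 6)² = (-14)² = 196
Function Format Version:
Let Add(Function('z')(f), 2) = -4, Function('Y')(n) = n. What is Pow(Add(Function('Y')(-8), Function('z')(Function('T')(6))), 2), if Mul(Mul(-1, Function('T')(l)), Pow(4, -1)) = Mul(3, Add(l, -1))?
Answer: 196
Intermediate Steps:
Function('T')(l) = Add(12, Mul(-12, l)) (Function('T')(l) = Mul(-4, Mul(3, Add(l, -1))) = Mul(-4, Mul(3, Add(-1, l))) = Mul(-4, Add(-3, Mul(3, l))) = Add(12, Mul(-12, l)))
Function('z')(f) = -6 (Function('z')(f) = Add(-2, -4) = -6)
Pow(Add(Function('Y')(-8), Function('z')(Function('T')(6))), 2) = Pow(Add(-8, -6), 2) = Pow(-14, 2) = 196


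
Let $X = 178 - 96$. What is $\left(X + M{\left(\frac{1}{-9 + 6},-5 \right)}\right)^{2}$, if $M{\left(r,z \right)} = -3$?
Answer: $6241$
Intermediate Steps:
$X = 82$
$\left(X + M{\left(\frac{1}{-9 + 6},-5 \right)}\right)^{2} = \left(82 - 3\right)^{2} = 79^{2} = 6241$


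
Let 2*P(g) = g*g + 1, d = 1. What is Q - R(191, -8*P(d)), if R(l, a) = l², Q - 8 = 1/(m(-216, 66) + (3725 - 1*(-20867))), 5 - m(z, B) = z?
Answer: -905004548/24813 ≈ -36473.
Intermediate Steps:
m(z, B) = 5 - z
Q = 198505/24813 (Q = 8 + 1/((5 - 1*(-216)) + (3725 - 1*(-20867))) = 8 + 1/((5 + 216) + (3725 + 20867)) = 8 + 1/(221 + 24592) = 8 + 1/24813 = 198505/24813 ≈ 8.0000)
P(g) = ½ + g²/2 (P(g) = (g*g + 1)/2 = (g² + 1)/2 = (1 + g²)/2 = ½ + g²/2)
Q - R(191, -8*P(d)) = 198505/24813 - 1*191² = 198505/24813 - 1*36481 = 198505/24813 - 36481 = -905004548/24813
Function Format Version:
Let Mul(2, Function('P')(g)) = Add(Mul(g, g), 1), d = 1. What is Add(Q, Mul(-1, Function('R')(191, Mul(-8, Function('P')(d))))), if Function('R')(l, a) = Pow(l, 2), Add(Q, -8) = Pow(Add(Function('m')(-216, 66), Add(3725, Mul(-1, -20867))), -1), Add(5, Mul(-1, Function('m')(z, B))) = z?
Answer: Rational(-905004548, 24813) ≈ -36473.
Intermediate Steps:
Function('m')(z, B) = Add(5, Mul(-1, z))
Q = Rational(198505, 24813) (Q = Add(8, Pow(Add(Add(5, Mul(-1, -216)), Add(3725, Mul(-1, -20867))), -1)) = Add(8, Pow(Add(Add(5, 216), Add(3725, 20867)), -1)) = Add(8, Pow(Add(221, 24592), -1)) = Add(8, Pow(24813, -1)) = Add(8, Rational(1, 24813)) = Rational(198505, 24813) ≈ 8.0000)
Function('P')(g) = Add(Rational(1, 2), Mul(Rational(1, 2), Pow(g, 2))) (Function('P')(g) = Mul(Rational(1, 2), Add(Mul(g, g), 1)) = Mul(Rational(1, 2), Add(Pow(g, 2), 1)) = Mul(Rational(1, 2), Add(1, Pow(g, 2))) = Add(Rational(1, 2), Mul(Rational(1, 2), Pow(g, 2))))
Add(Q, Mul(-1, Function('R')(191, Mul(-8, Function('P')(d))))) = Add(Rational(198505, 24813), Mul(-1, Pow(191, 2))) = Add(Rational(198505, 24813), Mul(-1, 36481)) = Add(Rational(198505, 24813), -36481) = Rational(-905004548, 24813)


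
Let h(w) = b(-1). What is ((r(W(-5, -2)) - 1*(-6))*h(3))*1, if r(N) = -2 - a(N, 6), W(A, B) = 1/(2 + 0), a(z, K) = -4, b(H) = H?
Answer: -8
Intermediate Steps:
h(w) = -1
W(A, B) = ½ (W(A, B) = 1/2 = ½)
r(N) = 2 (r(N) = -2 - 1*(-4) = -2 + 4 = 2)
((r(W(-5, -2)) - 1*(-6))*h(3))*1 = ((2 - 1*(-6))*(-1))*1 = ((2 + 6)*(-1))*1 = (8*(-1))*1 = -8*1 = -8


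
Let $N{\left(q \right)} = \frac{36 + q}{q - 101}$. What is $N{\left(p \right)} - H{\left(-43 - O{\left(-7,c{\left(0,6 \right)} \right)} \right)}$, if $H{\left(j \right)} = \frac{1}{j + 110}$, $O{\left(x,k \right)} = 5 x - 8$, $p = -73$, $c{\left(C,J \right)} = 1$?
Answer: $\frac{974}{4785} \approx 0.20355$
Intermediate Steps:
$O{\left(x,k \right)} = -8 + 5 x$
$N{\left(q \right)} = \frac{36 + q}{-101 + q}$
$H{\left(j \right)} = \frac{1}{110 + j}$
$N{\left(p \right)} - H{\left(-43 - O{\left(-7,c{\left(0,6 \right)} \right)} \right)} = \frac{36 - 73}{-101 - 73} - \frac{1}{110 - \left(35 - 35\right)} = \frac{1}{-174} \left(-37\right) - \frac{1}{110 - 0} = \left(- \frac{1}{174}\right) \left(-37\right) - \frac{1}{110 - 0} = \frac{37}{174} - \frac{1}{110 + \left(-43 + 43\right)} = \frac{37}{174} - \frac{1}{110 + 0} = \frac{37}{174} - \frac{1}{110} = \frac{974}{4785}$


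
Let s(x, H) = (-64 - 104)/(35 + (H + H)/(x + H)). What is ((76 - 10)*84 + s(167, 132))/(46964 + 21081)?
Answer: 59431344/730054805 ≈ 0.081407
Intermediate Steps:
s(x, H) = -168/(35 + 2*H/(H + x)) (s(x, H) = -168/(35 + (2*H)/(H + x)) = -168/(35 + 2*H/(H + x)))
((76 - 10)*84 + s(167, 132))/(46964 + 21081) = ((76 - 10)*84 + 168*(-1*132 - 1*167)/(35*167 + 37*132))/(46964 + 21081) = (66*84 + 168*(-132 - 167)/(5845 + 4884))/68045 = (5544 + 168*(-299)/10729)*(1/68045) = (5544 + 168*(1/10729)*(-299))*(1/68045) = (5544 - 50232/10729)*(1/68045) = (59431344/10729)*(1/68045) = 59431344/730054805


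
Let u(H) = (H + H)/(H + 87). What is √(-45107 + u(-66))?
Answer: I*√2210551/7 ≈ 212.4*I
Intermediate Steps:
u(H) = 2*H/(87 + H) (u(H) = (2*H)/(87 + H) = 2*H/(87 + H))
√(-45107 + u(-66)) = √(-45107 + 2*(-66)/(87 - 66)) = √(-45107 + 2*(-66)/21) = √(-45107 + 2*(-66)*(1/21)) = √(-45107 - 44/7) = √(-315793/7) = I*√2210551/7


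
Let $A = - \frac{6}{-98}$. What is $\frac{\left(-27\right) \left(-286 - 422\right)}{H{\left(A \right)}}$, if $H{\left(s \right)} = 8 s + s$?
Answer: $34692$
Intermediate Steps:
$A = \frac{3}{49}$ ($A = \left(-6\right) \left(- \frac{1}{98}\right) = \frac{3}{49} \approx 0.061224$)
$H{\left(s \right)} = 9 s$
$\frac{\left(-27\right) \left(-286 - 422\right)}{H{\left(A \right)}} = \frac{\left(-27\right) \left(-286 - 422\right)}{9 \cdot \frac{3}{49}} = \frac{\left(-27\right) \left(-708\right)}{\frac{27}{49}} = 19116 \cdot \frac{49}{27} = 34692$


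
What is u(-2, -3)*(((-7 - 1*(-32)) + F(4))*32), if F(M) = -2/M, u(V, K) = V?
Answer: -1568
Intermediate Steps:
u(-2, -3)*(((-7 - 1*(-32)) + F(4))*32) = -2*((-7 - 1*(-32)) - 2/4)*32 = -2*((-7 + 32) - 2*1/4)*32 = -2*(25 - 1/2)*32 = -49*32 = -2*784 = -1568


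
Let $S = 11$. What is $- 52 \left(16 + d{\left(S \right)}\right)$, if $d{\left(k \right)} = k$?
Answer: $-1404$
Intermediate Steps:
$- 52 \left(16 + d{\left(S \right)}\right) = - 52 \left(16 + 11\right) = \left(-52\right) 27 = -1404$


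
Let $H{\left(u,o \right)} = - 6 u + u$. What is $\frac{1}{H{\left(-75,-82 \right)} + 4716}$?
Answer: $\frac{1}{5091} \approx 0.00019643$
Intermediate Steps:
$H{\left(u,o \right)} = - 5 u$
$\frac{1}{H{\left(-75,-82 \right)} + 4716} = \frac{1}{\left(-5\right) \left(-75\right) + 4716} = \frac{1}{375 + 4716} = \frac{1}{5091}$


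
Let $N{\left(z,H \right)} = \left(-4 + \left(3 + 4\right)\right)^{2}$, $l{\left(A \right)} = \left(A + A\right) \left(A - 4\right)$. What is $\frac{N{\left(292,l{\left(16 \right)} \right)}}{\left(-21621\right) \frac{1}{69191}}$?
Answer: $- \frac{207573}{7207} \approx -28.802$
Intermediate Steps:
$l{\left(A \right)} = 2 A \left(-4 + A\right)$
$N{\left(z,H \right)} = 9$ ($N{\left(z,H \right)} = \left(-4 + 7\right)^{2} = 3^{2} = 9$)
$\frac{N{\left(292,l{\left(16 \right)} \right)}}{\left(-21621\right) \frac{1}{69191}} = \frac{9}{\left(-21621\right) \frac{1}{69191}} = \frac{9}{- \frac{21621}{69191}} = 9 \left(- \frac{69191}{21621}\right) = - \frac{207573}{7207}$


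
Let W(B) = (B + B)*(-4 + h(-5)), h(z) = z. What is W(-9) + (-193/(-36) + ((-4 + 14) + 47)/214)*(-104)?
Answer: -407596/963 ≈ -423.26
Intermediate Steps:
W(B) = -18*B (W(B) = (B + B)*(-4 - 5) = (2*B)*(-9) = -18*B)
W(-9) + (-193/(-36) + ((-4 + 14) + 47)/214)*(-104) = -18*(-9) + (-193/(-36) + ((-4 + 14) + 47)/214)*(-104) = 162 + (-193*(-1/36) + (10 + 47)*(1/214))*(-104) = 162 + (193/36 + 57*(1/214))*(-104) = 162 + (193/36 + 57/214)*(-104) = 162 + (21677/3852)*(-104) = 162 - 563602/963 = -407596/963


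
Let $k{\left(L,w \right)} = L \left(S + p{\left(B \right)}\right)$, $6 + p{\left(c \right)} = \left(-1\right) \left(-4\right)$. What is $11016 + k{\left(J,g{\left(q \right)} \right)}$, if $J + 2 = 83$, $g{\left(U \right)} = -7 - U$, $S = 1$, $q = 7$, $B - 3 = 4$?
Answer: $10935$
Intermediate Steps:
$B = 7$ ($B = 3 + 4 = 7$)
$p{\left(c \right)} = -2$ ($p{\left(c \right)} = -6 - -4 = -6 + 4 = -2$)
$J = 81$ ($J = -2 + 83 = 81$)
$k{\left(L,w \right)} = - L$ ($k{\left(L,w \right)} = L \left(1 - 2\right) = L \left(-1\right) = - L$)
$11016 + k{\left(J,g{\left(q \right)} \right)} = 11016 - 81 = 10935$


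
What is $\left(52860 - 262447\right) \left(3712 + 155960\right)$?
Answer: $-33465175464$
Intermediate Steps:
$\left(52860 - 262447\right) \left(3712 + 155960\right) = \left(-209587\right) 159672 = -33465175464$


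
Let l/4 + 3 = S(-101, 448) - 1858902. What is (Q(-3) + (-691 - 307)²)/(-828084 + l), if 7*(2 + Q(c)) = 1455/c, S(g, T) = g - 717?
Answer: -6971529/57868832 ≈ -0.12047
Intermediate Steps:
S(g, T) = -717 + g
Q(c) = -2 + 1455/(7*c) (Q(c) = -2 + (1455/c)/7 = -2 + 1455/(7*c))
l = -7438892 (l = -12 + 4*((-717 - 101) - 1858902) = -12 + 4*(-818 - 1858902) = -12 + 4*(-1859720) = -12 - 7438880 = -7438892)
(Q(-3) + (-691 - 307)²)/(-828084 + l) = ((-2 + (1455/7)/(-3)) + (-691 - 307)²)/(-828084 - 7438892) = ((-2 + (1455/7)*(-⅓)) + (-998)²)/(-8266976) = ((-2 - 485/7) + 996004)*(-1/8266976) = (-499/7 + 996004)*(-1/8266976) = (6971529/7)*(-1/8266976) = -6971529/57868832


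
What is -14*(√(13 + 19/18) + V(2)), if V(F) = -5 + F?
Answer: 42 - 7*√506/3 ≈ -10.487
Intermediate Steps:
-14*(√(13 + 19/18) + V(2)) = -14*(√(13 + 19/18) + (-5 + 2)) = -14*(√(13 + 19*(1/18)) - 3) = -14*(√(13 + 19/18) - 3) = -14*(√(253/18) - 3) = -14*(√506/6 - 3) = -14*(-3 + √506/6) = 42 - 7*√506/3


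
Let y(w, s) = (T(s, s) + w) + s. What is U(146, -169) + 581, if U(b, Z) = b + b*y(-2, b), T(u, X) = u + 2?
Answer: 43359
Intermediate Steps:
T(u, X) = 2 + u
y(w, s) = 2 + w + 2*s (y(w, s) = ((2 + s) + w) + s = (2 + s + w) + s = 2 + w + 2*s)
U(b, Z) = b + 2*b**2 (U(b, Z) = b + b*(2 - 2 + 2*b) = b + b*(2*b) = b + 2*b**2)
U(146, -169) + 581 = 146*(1 + 2*146) + 581 = 146*(1 + 292) + 581 = 146*293 + 581 = 42778 + 581 = 43359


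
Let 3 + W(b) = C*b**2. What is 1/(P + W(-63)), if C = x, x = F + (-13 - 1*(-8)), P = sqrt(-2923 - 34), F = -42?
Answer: -186546/34799413073 - I*sqrt(2957)/34799413073 ≈ -5.3606e-6 - 1.5626e-9*I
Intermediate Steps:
P = I*sqrt(2957) (P = sqrt(-2957) = I*sqrt(2957) ≈ 54.378*I)
x = -47 (x = -42 + (-13 - 1*(-8)) = -42 + (-13 + 8) = -42 - 5 = -47)
C = -47
W(b) = -3 - 47*b**2
1/(P + W(-63)) = 1/(I*sqrt(2957) + (-3 - 47*(-63)**2)) = 1/(I*sqrt(2957) + (-3 - 47*3969)) = 1/(I*sqrt(2957) + (-3 - 186543)) = 1/(I*sqrt(2957) - 186546) = 1/(-186546 + I*sqrt(2957))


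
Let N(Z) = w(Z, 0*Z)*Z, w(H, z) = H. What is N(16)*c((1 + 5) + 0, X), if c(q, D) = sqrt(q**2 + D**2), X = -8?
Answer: 2560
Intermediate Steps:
c(q, D) = sqrt(D**2 + q**2)
N(Z) = Z**2 (N(Z) = Z*Z = Z**2)
N(16)*c((1 + 5) + 0, X) = 16**2*sqrt((-8)**2 + ((1 + 5) + 0)**2) = 256*sqrt(64 + (6 + 0)**2) = 256*sqrt(64 + 6**2) = 256*sqrt(64 + 36) = 256*sqrt(100) = 256*10 = 2560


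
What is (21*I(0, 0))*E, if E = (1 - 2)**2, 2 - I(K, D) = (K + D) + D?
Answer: 42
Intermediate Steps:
I(K, D) = 2 - K - 2*D (I(K, D) = 2 - ((K + D) + D) = 2 - ((D + K) + D) = 2 - (K + 2*D) = 2 + (-K - 2*D) = 2 - K - 2*D)
E = 1 (E = (-1)**2 = 1)
(21*I(0, 0))*E = (21*(2 - 1*0 - 2*0))*1 = (21*(2 + 0 + 0))*1 = (21*2)*1 = 42*1 = 42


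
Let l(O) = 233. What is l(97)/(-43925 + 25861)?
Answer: -233/18064 ≈ -0.012899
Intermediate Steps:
l(97)/(-43925 + 25861) = 233/(-43925 + 25861) = 233/(-18064) = 233*(-1/18064) = -233/18064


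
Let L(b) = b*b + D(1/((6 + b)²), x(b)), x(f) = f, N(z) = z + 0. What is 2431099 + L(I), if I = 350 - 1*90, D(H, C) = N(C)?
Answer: 2498959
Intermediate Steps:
N(z) = z
D(H, C) = C
I = 260 (I = 350 - 90 = 260)
L(b) = b + b² (L(b) = b*b + b = b² + b = b + b²)
2431099 + L(I) = 2431099 + 260*(1 + 260) = 2431099 + 260*261 = 2431099 + 67860 = 2498959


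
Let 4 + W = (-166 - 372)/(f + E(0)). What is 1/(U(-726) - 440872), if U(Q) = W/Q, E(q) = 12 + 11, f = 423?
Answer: -53966/23792097965 ≈ -2.2682e-6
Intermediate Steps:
E(q) = 23
W = -1161/223 (W = -4 + (-166 - 372)/(423 + 23) = -4 - 538/446 = -4 - 538*1/446 = -4 - 269/223 = -1161/223 ≈ -5.2063)
U(Q) = -1161/(223*Q)
1/(U(-726) - 440872) = 1/(-1161/223/(-726) - 440872) = 1/(-1161/223*(-1/726) - 440872) = 1/(387/53966 - 440872) = 1/(-23792097965/53966) = -53966/23792097965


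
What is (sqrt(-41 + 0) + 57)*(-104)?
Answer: -5928 - 104*I*sqrt(41) ≈ -5928.0 - 665.92*I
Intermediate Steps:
(sqrt(-41 + 0) + 57)*(-104) = (sqrt(-41) + 57)*(-104) = (I*sqrt(41) + 57)*(-104) = (57 + I*sqrt(41))*(-104) = -5928 - 104*I*sqrt(41)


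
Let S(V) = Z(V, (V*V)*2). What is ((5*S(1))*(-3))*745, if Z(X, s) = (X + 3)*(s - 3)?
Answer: 44700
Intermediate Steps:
Z(X, s) = (-3 + s)*(3 + X) (Z(X, s) = (3 + X)*(-3 + s) = (-3 + s)*(3 + X))
S(V) = -9 - 3*V + 2*V³ + 6*V² (S(V) = -9 - 3*V + 3*((V*V)*2) + V*((V*V)*2) = -9 - 3*V + 3*(V²*2) + V*(V²*2) = -9 - 3*V + 3*(2*V²) + V*(2*V²) = -9 - 3*V + 6*V² + 2*V³ = -9 - 3*V + 2*V³ + 6*V²)
((5*S(1))*(-3))*745 = ((5*(-9 - 3*1 + 2*1³ + 6*1²))*(-3))*745 = ((5*(-9 - 3 + 2*1 + 6*1))*(-3))*745 = ((5*(-9 - 3 + 2 + 6))*(-3))*745 = ((5*(-4))*(-3))*745 = -20*(-3)*745 = 60*745 = 44700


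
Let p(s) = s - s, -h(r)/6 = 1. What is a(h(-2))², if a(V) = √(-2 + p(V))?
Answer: -2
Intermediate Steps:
h(r) = -6 (h(r) = -6*1 = -6)
p(s) = 0
a(V) = I*√2 (a(V) = √(-2 + 0) = √(-2) = I*√2)
a(h(-2))² = (I*√2)² = -2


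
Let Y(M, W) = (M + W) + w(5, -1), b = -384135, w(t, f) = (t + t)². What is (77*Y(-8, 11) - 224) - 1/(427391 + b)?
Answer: 333373991/43256 ≈ 7707.0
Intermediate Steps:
w(t, f) = 4*t² (w(t, f) = (2*t)² = 4*t²)
Y(M, W) = 100 + M + W (Y(M, W) = (M + W) + 4*5² = (M + W) + 4*25 = (M + W) + 100 = 100 + M + W)
(77*Y(-8, 11) - 224) - 1/(427391 + b) = (77*(100 - 8 + 11) - 224) - 1/(427391 - 384135) = (77*103 - 224) - 1/43256 = (7931 - 224) - 1*1/43256 = 7707 - 1/43256 = 333373991/43256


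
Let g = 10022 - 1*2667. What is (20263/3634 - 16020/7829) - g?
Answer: -9093636421/1236982 ≈ -7351.5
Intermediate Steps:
g = 7355 (g = 10022 - 2667 = 7355)
(20263/3634 - 16020/7829) - g = (20263/3634 - 16020/7829) - 1*7355 = (20263*(1/3634) - 16020*1/7829) - 7355 = (881/158 - 16020/7829) - 7355 = 4366189/1236982 - 7355 = -9093636421/1236982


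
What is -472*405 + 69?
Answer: -191091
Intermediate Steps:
-472*405 + 69 = -191160 + 69 = -191091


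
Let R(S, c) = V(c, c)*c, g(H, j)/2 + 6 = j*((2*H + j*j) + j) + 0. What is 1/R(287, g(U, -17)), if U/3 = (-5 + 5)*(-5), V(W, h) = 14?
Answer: -1/129640 ≈ -7.7137e-6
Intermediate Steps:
U = 0 (U = 3*((-5 + 5)*(-5)) = 3*(0*(-5)) = 3*0 = 0)
g(H, j) = -12 + 2*j*(j + j² + 2*H) (g(H, j) = -12 + 2*(j*((2*H + j*j) + j) + 0) = -12 + 2*(j*((2*H + j²) + j) + 0) = -12 + 2*(j*((j² + 2*H) + j) + 0) = -12 + 2*(j*(j + j² + 2*H) + 0) = -12 + 2*(j*(j + j² + 2*H)) = -12 + 2*j*(j + j² + 2*H))
R(S, c) = 14*c
1/R(287, g(U, -17)) = 1/(14*(-12 + 2*(-17)² + 2*(-17)³ + 4*0*(-17))) = 1/(14*(-12 + 2*289 + 2*(-4913) + 0)) = 1/(14*(-12 + 578 - 9826 + 0)) = 1/(14*(-9260)) = 1/(-129640) = -1/129640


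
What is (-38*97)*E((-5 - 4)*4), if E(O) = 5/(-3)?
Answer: 18430/3 ≈ 6143.3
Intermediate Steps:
E(O) = -5/3 (E(O) = 5*(-1/3) = -5/3)
(-38*97)*E((-5 - 4)*4) = -38*97*(-5/3) = -3686*(-5/3) = 18430/3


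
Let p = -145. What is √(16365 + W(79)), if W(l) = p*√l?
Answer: √(16365 - 145*√79) ≈ 122.79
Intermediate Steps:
W(l) = -145*√l
√(16365 + W(79)) = √(16365 - 145*√79)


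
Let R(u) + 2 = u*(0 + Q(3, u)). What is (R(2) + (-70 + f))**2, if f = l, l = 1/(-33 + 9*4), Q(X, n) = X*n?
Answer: 32041/9 ≈ 3560.1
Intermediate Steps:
R(u) = -2 + 3*u**2 (R(u) = -2 + u*(0 + 3*u) = -2 + u*(3*u) = -2 + 3*u**2)
l = 1/3 (l = 1/(-33 + 36) = 1/3 ≈ 0.33333)
f = 1/3 ≈ 0.33333
(R(2) + (-70 + f))**2 = ((-2 + 3*2**2) + (-70 + 1/3))**2 = ((-2 + 3*4) - 209/3)**2 = ((-2 + 12) - 209/3)**2 = (10 - 209/3)**2 = (-179/3)**2 = 32041/9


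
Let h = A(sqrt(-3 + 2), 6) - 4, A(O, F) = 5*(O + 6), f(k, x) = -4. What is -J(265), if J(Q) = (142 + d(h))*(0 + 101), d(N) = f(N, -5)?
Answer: -13938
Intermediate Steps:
A(O, F) = 30 + 5*O (A(O, F) = 5*(6 + O) = 30 + 5*O)
h = 26 + 5*I (h = (30 + 5*sqrt(-3 + 2)) - 4 = (30 + 5*sqrt(-1)) - 4 = (30 + 5*I) - 4 = 26 + 5*I ≈ 26.0 + 5.0*I)
d(N) = -4
J(Q) = 13938 (J(Q) = (142 - 4)*(0 + 101) = 138*101 = 13938)
-J(265) = -1*13938 = -13938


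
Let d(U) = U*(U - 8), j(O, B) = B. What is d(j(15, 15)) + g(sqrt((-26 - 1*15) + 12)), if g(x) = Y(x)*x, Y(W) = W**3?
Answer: 946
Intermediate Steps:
d(U) = U*(-8 + U)
g(x) = x**4 (g(x) = x**3*x = x**4)
d(j(15, 15)) + g(sqrt((-26 - 1*15) + 12)) = 15*(-8 + 15) + (sqrt((-26 - 1*15) + 12))**4 = 15*7 + (sqrt((-26 - 15) + 12))**4 = 105 + (sqrt(-41 + 12))**4 = 105 + (sqrt(-29))**4 = 105 + (I*sqrt(29))**4 = 105 + 841 = 946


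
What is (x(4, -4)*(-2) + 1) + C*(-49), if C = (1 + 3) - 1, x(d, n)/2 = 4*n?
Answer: -82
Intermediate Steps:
x(d, n) = 8*n (x(d, n) = 2*(4*n) = 8*n)
C = 3 (C = 4 - 1 = 3)
(x(4, -4)*(-2) + 1) + C*(-49) = ((8*(-4))*(-2) + 1) + 3*(-49) = (-32*(-2) + 1) - 147 = (64 + 1) - 147 = 65 - 147 = -82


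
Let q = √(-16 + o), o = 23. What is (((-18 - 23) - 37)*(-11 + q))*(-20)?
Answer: -17160 + 1560*√7 ≈ -13033.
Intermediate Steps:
q = √7 (q = √(-16 + 23) = √7 ≈ 2.6458)
(((-18 - 23) - 37)*(-11 + q))*(-20) = (((-18 - 23) - 37)*(-11 + √7))*(-20) = ((-41 - 37)*(-11 + √7))*(-20) = -78*(-11 + √7)*(-20) = (858 - 78*√7)*(-20) = -17160 + 1560*√7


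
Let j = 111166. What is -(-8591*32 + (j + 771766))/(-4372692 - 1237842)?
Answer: 304010/2805267 ≈ 0.10837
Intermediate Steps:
-(-8591*32 + (j + 771766))/(-4372692 - 1237842) = -(-8591*32 + (111166 + 771766))/(-4372692 - 1237842) = -(-274912 + 882932)/(-5610534) = -608020*(-1)/5610534 = -1*(-304010/2805267) = 304010/2805267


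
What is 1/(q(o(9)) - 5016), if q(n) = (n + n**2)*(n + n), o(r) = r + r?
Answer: 1/7296 ≈ 0.00013706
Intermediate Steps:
o(r) = 2*r
q(n) = 2*n*(n + n**2) (q(n) = (n + n**2)*(2*n) = 2*n*(n + n**2))
1/(q(o(9)) - 5016) = 1/(2*(2*9)**2*(1 + 2*9) - 5016) = 1/(2*18**2*(1 + 18) - 5016) = 1/(2*324*19 - 5016) = 1/(12312 - 5016) = 1/7296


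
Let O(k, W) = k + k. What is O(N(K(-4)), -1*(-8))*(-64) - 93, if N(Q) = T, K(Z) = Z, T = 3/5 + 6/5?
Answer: -1617/5 ≈ -323.40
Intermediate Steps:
T = 9/5 (T = 3*(⅕) + 6*(⅕) = ⅗ + 6/5 = 9/5 ≈ 1.8000)
N(Q) = 9/5
O(k, W) = 2*k
O(N(K(-4)), -1*(-8))*(-64) - 93 = (2*(9/5))*(-64) - 93 = (18/5)*(-64) - 93 = -1152/5 - 93 = -1617/5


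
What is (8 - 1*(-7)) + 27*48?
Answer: 1311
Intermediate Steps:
(8 - 1*(-7)) + 27*48 = (8 + 7) + 1296 = 15 + 1296 = 1311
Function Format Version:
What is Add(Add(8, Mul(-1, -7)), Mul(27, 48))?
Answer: 1311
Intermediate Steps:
Add(Add(8, Mul(-1, -7)), Mul(27, 48)) = Add(Add(8, 7), 1296) = Add(15, 1296) = 1311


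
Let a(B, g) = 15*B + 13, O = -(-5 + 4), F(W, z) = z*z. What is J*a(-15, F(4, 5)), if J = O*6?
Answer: -1272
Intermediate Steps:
F(W, z) = z**2
O = 1 (O = -1*(-1) = 1)
a(B, g) = 13 + 15*B
J = 6 (J = 1*6 = 6)
J*a(-15, F(4, 5)) = 6*(13 + 15*(-15)) = 6*(13 - 225) = 6*(-212) = -1272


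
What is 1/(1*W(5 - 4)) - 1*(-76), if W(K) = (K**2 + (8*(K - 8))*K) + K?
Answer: 4103/54 ≈ 75.981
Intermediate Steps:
W(K) = K + K**2 + K*(-64 + 8*K) (W(K) = (K**2 + (8*(-8 + K))*K) + K = (K**2 + (-64 + 8*K)*K) + K = (K**2 + K*(-64 + 8*K)) + K = K + K**2 + K*(-64 + 8*K))
1/(1*W(5 - 4)) - 1*(-76) = 1/(1*(9*(5 - 4)*(-7 + (5 - 4)))) - 1*(-76) = 1/(1*(9*1*(-7 + 1))) + 76 = 1/(1*(9*1*(-6))) + 76 = 1/(1*(-54)) + 76 = 1/(-54) + 76 = -1/54 + 76 = 4103/54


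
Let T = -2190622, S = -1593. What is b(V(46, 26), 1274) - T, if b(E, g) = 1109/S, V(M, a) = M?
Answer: 3489659737/1593 ≈ 2.1906e+6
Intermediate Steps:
b(E, g) = -1109/1593 (b(E, g) = 1109/(-1593) = 1109*(-1/1593) = -1109/1593)
b(V(46, 26), 1274) - T = -1109/1593 - 1*(-2190622) = -1109/1593 + 2190622 = 3489659737/1593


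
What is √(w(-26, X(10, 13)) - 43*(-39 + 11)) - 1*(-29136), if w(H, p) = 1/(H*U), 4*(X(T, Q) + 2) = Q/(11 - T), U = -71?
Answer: 29136 + √4102891910/1846 ≈ 29171.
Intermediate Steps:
X(T, Q) = -2 + Q/(4*(11 - T)) (X(T, Q) = -2 + (Q/(11 - T))/4 = -2 + Q/(4*(11 - T)))
w(H, p) = -1/(71*H) (w(H, p) = 1/(H*(-71)) = -1/71/H = -1/(71*H))
√(w(-26, X(10, 13)) - 43*(-39 + 11)) - 1*(-29136) = √(-1/71/(-26) - 43*(-39 + 11)) - 1*(-29136) = √(-1/71*(-1/26) - 43*(-28)) + 29136 = √(1/1846 + 1204) + 29136 = √(2222585/1846) + 29136 = √4102891910/1846 + 29136 = 29136 + √4102891910/1846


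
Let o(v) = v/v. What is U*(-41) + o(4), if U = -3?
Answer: 124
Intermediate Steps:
o(v) = 1
U*(-41) + o(4) = -3*(-41) + 1 = 123 + 1 = 124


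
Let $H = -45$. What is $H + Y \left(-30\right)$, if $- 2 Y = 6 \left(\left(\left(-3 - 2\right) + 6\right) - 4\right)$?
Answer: $-315$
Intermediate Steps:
$Y = 9$ ($Y = - \frac{6 \left(\left(\left(-3 - 2\right) + 6\right) - 4\right)}{2} = - \frac{6 \left(\left(-5 + 6\right) - 4\right)}{2} = - \frac{6 \left(1 - 4\right)}{2} = - \frac{6 \left(-3\right)}{2} = \left(- \frac{1}{2}\right) \left(-18\right) = 9$)
$H + Y \left(-30\right) = -45 + 9 \left(-30\right) = -45 - 270 = -315$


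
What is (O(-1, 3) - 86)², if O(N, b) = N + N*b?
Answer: 8100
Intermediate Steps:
(O(-1, 3) - 86)² = (-(1 + 3) - 86)² = (-1*4 - 86)² = (-4 - 86)² = (-90)² = 8100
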